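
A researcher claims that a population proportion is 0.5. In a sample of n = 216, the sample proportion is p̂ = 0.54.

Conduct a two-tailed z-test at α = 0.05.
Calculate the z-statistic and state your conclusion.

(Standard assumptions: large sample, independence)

H₀: p = 0.5, H₁: p ≠ 0.5
Standard error: SE = √(p₀(1-p₀)/n) = √(0.5×0.5/216) = 0.034021
z-statistic: z = (p̂ - p₀)/SE = (0.54 - 0.5)/0.034021 = 1.1757
Critical value: z_0.025 = ±1.960
p-value = 0.2397
Decision: fail to reject H₀ at α = 0.05

Answer: z = 1.1757, fail to reject H₀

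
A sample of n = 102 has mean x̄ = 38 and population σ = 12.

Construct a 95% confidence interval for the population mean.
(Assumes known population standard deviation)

Answer: (35.6711, 40.3289)

Derivation:
Confidence level: 95%, α = 0.05
z_0.025 = 1.960
SE = σ/√n = 12/√102 = 1.1882
Margin of error = 1.960 × 1.1882 = 2.3289
CI: x̄ ± margin = 38 ± 2.3289
CI: (35.6711, 40.3289)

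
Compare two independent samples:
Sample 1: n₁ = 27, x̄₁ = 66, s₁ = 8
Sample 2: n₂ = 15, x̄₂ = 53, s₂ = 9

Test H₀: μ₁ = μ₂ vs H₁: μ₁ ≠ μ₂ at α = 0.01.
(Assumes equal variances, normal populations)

Pooled variance: s²_p = [26×8² + 14×9²]/(40) = 69.9500
s_p = 8.3636
SE = s_p×√(1/n₁ + 1/n₂) = 8.3636×√(1/27 + 1/15) = 2.6933
t = (x̄₁ - x̄₂)/SE = (66 - 53)/2.6933 = 4.8268
df = 40, t-critical = ±2.704
Decision: reject H₀

Answer: t = 4.8268, reject H₀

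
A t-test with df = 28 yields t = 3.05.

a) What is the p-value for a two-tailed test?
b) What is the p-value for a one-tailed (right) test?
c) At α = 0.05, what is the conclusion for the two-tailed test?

Answer: a) 0.0050, b) 0.0025, c) reject H₀

Derivation:
Using t-distribution with df = 28:
a) Two-tailed: p = 2×P(T > 3.05) = 0.0050
b) One-tailed: p = P(T > 3.05) = 0.0025
c) 0.0050 < 0.05, reject H₀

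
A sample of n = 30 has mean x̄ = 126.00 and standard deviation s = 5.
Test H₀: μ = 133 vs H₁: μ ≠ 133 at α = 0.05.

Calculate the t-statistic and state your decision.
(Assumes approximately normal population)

Answer: t = -7.6679, reject H₀

Derivation:
df = n - 1 = 29
SE = s/√n = 5/√30 = 0.9129
t = (x̄ - μ₀)/SE = (126.00 - 133)/0.9129 = -7.6679
Critical value: t_{0.025,29} = ±2.045
p-value < 0.0001
Decision: reject H₀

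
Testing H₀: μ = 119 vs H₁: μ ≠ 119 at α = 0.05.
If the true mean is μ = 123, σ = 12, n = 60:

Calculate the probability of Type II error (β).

SE = σ/√n = 12/√60 = 1.5492
Critical values: μ₀ ± z_0.025×SE = 119 ± 1.960×1.5492
Acceptance region: (115.9636, 122.0364)
Under H₁ (μ = 123): z_high = (122.0364 - 123)/1.5492 = -0.6220, z_low = (115.9636 - 123)/1.5492 = -4.5420
β = P(not reject | H₁) = Φ(-0.6220) - Φ(-4.5420) ≈ 0.2670

Answer: β ≈ 0.2670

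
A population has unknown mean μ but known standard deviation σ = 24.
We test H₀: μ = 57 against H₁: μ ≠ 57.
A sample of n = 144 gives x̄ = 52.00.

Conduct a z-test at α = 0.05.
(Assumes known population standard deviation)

Standard error: SE = σ/√n = 24/√144 = 2.0000
z-statistic: z = (x̄ - μ₀)/SE = (52.00 - 57)/2.0000 = -2.5000
Critical value: ±1.960
p-value = 0.0124
Decision: reject H₀

Answer: z = -2.5000, reject H₀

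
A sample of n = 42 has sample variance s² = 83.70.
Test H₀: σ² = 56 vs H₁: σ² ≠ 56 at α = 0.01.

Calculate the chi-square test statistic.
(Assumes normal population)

df = n - 1 = 41
χ² = (n-1)s²/σ₀² = 41×83.70/56 = 61.2804
Critical values: χ²_{0.995,41} = 21.421, χ²_{0.005,41} = 68.053
Rejection region: χ² < 21.421 or χ² > 68.053
Decision: fail to reject H₀

Answer: χ² = 61.2804, fail to reject H₀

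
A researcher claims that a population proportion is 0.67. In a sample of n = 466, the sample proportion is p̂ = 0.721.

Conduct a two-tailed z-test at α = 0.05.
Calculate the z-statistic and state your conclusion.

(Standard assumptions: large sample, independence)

H₀: p = 0.67, H₁: p ≠ 0.67
Standard error: SE = √(p₀(1-p₀)/n) = √(0.67×0.33/466) = 0.021782
z-statistic: z = (p̂ - p₀)/SE = (0.721 - 0.67)/0.021782 = 2.3414
Critical value: z_0.025 = ±1.960
p-value = 0.0192
Decision: reject H₀ at α = 0.05

Answer: z = 2.3414, reject H₀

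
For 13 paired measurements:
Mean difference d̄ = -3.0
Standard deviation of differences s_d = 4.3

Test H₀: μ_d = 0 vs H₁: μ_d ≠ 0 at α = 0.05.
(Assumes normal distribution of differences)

df = n - 1 = 12
SE = s_d/√n = 4.3/√13 = 1.1926
t = d̄/SE = -3.0/1.1926 = -2.5155
Critical value: t_{0.025,12} = ±2.179
p-value ≈ 0.0271
Decision: reject H₀

Answer: t = -2.5155, reject H₀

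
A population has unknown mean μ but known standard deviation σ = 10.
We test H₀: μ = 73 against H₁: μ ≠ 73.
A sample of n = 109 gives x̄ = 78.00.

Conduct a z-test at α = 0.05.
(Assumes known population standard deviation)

Standard error: SE = σ/√n = 10/√109 = 0.9578
z-statistic: z = (x̄ - μ₀)/SE = (78.00 - 73)/0.9578 = 5.2203
Critical value: ±1.960
p-value < 0.0001
Decision: reject H₀

Answer: z = 5.2203, reject H₀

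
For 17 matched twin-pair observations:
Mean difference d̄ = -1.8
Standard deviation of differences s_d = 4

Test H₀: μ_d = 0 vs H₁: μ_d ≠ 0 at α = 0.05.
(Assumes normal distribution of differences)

df = n - 1 = 16
SE = s_d/√n = 4/√17 = 0.9701
t = d̄/SE = -1.8/0.9701 = -1.8555
Critical value: t_{0.025,16} = ±2.120
p-value ≈ 0.0820
Decision: fail to reject H₀

Answer: t = -1.8555, fail to reject H₀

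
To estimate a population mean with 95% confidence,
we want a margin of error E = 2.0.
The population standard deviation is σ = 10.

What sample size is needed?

z_0.025 = 1.960
n = (z×σ/E)² = (1.960×10/2.0)²
n = 96.0400
Round up: n = 97

Answer: n = 97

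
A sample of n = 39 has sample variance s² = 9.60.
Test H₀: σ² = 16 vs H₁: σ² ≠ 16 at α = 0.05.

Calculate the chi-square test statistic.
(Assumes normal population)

Answer: χ² = 22.8000, reject H₀

Derivation:
df = n - 1 = 38
χ² = (n-1)s²/σ₀² = 38×9.60/16 = 22.8000
Critical values: χ²_{0.975,38} = 22.878, χ²_{0.025,38} = 56.896
Rejection region: χ² < 22.878 or χ² > 56.896
Decision: reject H₀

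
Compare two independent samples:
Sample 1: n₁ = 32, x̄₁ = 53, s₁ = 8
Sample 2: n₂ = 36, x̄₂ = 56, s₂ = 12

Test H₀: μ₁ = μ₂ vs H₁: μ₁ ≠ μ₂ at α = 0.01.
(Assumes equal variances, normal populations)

Answer: t = -1.1969, fail to reject H₀

Derivation:
Pooled variance: s²_p = [31×8² + 35×12²]/(66) = 106.4242
s_p = 10.3162
SE = s_p×√(1/n₁ + 1/n₂) = 10.3162×√(1/32 + 1/36) = 2.5064
t = (x̄₁ - x̄₂)/SE = (53 - 56)/2.5064 = -1.1969
df = 66, t-critical = ±2.652
Decision: fail to reject H₀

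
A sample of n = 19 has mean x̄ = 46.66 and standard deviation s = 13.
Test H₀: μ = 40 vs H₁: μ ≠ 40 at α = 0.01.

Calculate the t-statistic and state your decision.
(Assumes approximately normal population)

df = n - 1 = 18
SE = s/√n = 13/√19 = 2.9824
t = (x̄ - μ₀)/SE = (46.66 - 40)/2.9824 = 2.2331
Critical value: t_{0.005,18} = ±2.878
p-value ≈ 0.0385
Decision: fail to reject H₀

Answer: t = 2.2331, fail to reject H₀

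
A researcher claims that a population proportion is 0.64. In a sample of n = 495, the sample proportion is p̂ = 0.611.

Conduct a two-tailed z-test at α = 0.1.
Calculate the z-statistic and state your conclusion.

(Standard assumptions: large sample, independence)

Answer: z = -1.3442, fail to reject H₀

Derivation:
H₀: p = 0.64, H₁: p ≠ 0.64
Standard error: SE = √(p₀(1-p₀)/n) = √(0.64×0.36/495) = 0.021574
z-statistic: z = (p̂ - p₀)/SE = (0.611 - 0.64)/0.021574 = -1.3442
Critical value: z_0.05 = ±1.645
p-value = 0.1789
Decision: fail to reject H₀ at α = 0.1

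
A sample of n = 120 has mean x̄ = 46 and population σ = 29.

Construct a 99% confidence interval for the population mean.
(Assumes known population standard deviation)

Answer: (39.1806, 52.8194)

Derivation:
Confidence level: 99%, α = 0.01
z_0.005 = 2.576
SE = σ/√n = 29/√120 = 2.6473
Margin of error = 2.576 × 2.6473 = 6.8194
CI: x̄ ± margin = 46 ± 6.8194
CI: (39.1806, 52.8194)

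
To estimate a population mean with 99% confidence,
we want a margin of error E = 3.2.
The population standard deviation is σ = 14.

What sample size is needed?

Answer: n = 128

Derivation:
z_0.005 = 2.576
n = (z×σ/E)² = (2.576×14/3.2)²
n = 127.0129
Round up: n = 128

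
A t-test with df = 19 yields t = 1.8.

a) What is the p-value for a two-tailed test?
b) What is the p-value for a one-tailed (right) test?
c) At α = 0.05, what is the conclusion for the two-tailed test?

Using t-distribution with df = 19:
a) Two-tailed: p = 2×P(T > 1.8) = 0.0878
b) One-tailed: p = P(T > 1.8) = 0.0439
c) 0.0878 ≥ 0.05, fail to reject H₀

Answer: a) 0.0878, b) 0.0439, c) fail to reject H₀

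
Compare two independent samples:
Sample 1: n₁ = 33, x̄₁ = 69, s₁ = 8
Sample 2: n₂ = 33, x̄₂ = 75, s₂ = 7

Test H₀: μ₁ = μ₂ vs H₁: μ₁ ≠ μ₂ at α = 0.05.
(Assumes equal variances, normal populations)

Answer: t = -3.2424, reject H₀

Derivation:
Pooled variance: s²_p = [32×8² + 32×7²]/(64) = 56.5000
s_p = 7.5166
SE = s_p×√(1/n₁ + 1/n₂) = 7.5166×√(1/33 + 1/33) = 1.8505
t = (x̄₁ - x̄₂)/SE = (69 - 75)/1.8505 = -3.2424
df = 64, t-critical = ±1.998
Decision: reject H₀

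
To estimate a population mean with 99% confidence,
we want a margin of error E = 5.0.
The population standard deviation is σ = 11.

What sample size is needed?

z_0.005 = 2.576
n = (z×σ/E)² = (2.576×11/5.0)²
n = 32.1172
Round up: n = 33

Answer: n = 33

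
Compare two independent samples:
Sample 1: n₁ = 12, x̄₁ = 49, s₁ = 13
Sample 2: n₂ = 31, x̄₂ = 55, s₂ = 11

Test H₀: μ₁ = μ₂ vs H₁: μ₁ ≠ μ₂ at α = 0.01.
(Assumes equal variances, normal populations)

Pooled variance: s²_p = [11×13² + 30×11²]/(41) = 133.8780
s_p = 11.5706
SE = s_p×√(1/n₁ + 1/n₂) = 11.5706×√(1/12 + 1/31) = 3.9339
t = (x̄₁ - x̄₂)/SE = (49 - 55)/3.9339 = -1.5252
df = 41, t-critical = ±2.701
Decision: fail to reject H₀

Answer: t = -1.5252, fail to reject H₀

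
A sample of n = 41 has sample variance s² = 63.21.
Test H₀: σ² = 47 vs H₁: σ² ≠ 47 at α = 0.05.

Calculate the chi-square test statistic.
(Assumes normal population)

Answer: χ² = 53.7957, fail to reject H₀

Derivation:
df = n - 1 = 40
χ² = (n-1)s²/σ₀² = 40×63.21/47 = 53.7957
Critical values: χ²_{0.975,40} = 24.433, χ²_{0.025,40} = 59.342
Rejection region: χ² < 24.433 or χ² > 59.342
Decision: fail to reject H₀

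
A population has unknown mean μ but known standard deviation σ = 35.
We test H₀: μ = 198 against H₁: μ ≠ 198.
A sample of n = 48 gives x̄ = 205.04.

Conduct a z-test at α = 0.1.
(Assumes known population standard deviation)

Standard error: SE = σ/√n = 35/√48 = 5.0518
z-statistic: z = (x̄ - μ₀)/SE = (205.04 - 198)/5.0518 = 1.3936
Critical value: ±1.645
p-value = 0.1634
Decision: fail to reject H₀

Answer: z = 1.3936, fail to reject H₀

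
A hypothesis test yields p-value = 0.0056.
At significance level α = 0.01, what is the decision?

Answer: reject H₀

Derivation:
Compare p-value to α:
0.0056 < 0.01
Decision: reject H₀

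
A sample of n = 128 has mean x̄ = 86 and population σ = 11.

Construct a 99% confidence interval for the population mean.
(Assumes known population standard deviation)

Confidence level: 99%, α = 0.01
z_0.005 = 2.576
SE = σ/√n = 11/√128 = 0.9723
Margin of error = 2.576 × 0.9723 = 2.5046
CI: x̄ ± margin = 86 ± 2.5046
CI: (83.4954, 88.5046)

Answer: (83.4954, 88.5046)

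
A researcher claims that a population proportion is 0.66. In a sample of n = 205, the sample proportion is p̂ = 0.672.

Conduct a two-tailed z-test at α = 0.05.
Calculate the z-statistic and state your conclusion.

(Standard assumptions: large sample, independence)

H₀: p = 0.66, H₁: p ≠ 0.66
Standard error: SE = √(p₀(1-p₀)/n) = √(0.66×0.34/205) = 0.033085
z-statistic: z = (p̂ - p₀)/SE = (0.672 - 0.66)/0.033085 = 0.3627
Critical value: z_0.025 = ±1.960
p-value = 0.7168
Decision: fail to reject H₀ at α = 0.05

Answer: z = 0.3627, fail to reject H₀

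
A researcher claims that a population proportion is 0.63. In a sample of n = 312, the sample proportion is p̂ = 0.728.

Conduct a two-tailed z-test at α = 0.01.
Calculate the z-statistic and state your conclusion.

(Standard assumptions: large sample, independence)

H₀: p = 0.63, H₁: p ≠ 0.63
Standard error: SE = √(p₀(1-p₀)/n) = √(0.63×0.37/312) = 0.027333
z-statistic: z = (p̂ - p₀)/SE = (0.728 - 0.63)/0.027333 = 3.5854
Critical value: z_0.005 = ±2.576
p-value = 0.0003
Decision: reject H₀ at α = 0.01

Answer: z = 3.5854, reject H₀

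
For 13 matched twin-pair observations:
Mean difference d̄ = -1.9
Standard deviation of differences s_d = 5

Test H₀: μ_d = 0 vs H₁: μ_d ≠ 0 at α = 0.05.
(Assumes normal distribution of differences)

Answer: t = -1.3701, fail to reject H₀

Derivation:
df = n - 1 = 12
SE = s_d/√n = 5/√13 = 1.3868
t = d̄/SE = -1.9/1.3868 = -1.3701
Critical value: t_{0.025,12} = ±2.179
p-value ≈ 0.1957
Decision: fail to reject H₀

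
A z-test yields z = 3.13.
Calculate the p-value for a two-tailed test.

For z = 3.13:
p = 2×P(Z > |3.13|) = 2×(1 - Φ(3.13)) = 0.0017

Answer: p-value ≈ 0.0017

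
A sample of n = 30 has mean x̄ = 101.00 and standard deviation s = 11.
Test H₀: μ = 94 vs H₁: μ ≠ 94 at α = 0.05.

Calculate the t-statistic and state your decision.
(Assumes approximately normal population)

df = n - 1 = 29
SE = s/√n = 11/√30 = 2.0083
t = (x̄ - μ₀)/SE = (101.00 - 94)/2.0083 = 3.4855
Critical value: t_{0.025,29} = ±2.045
p-value ≈ 0.0016
Decision: reject H₀

Answer: t = 3.4855, reject H₀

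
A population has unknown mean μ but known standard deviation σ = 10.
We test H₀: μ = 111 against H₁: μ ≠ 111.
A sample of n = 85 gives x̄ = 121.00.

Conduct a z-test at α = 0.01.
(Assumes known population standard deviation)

Standard error: SE = σ/√n = 10/√85 = 1.0847
z-statistic: z = (x̄ - μ₀)/SE = (121.00 - 111)/1.0847 = 9.2191
Critical value: ±2.576
p-value < 0.0001
Decision: reject H₀

Answer: z = 9.2191, reject H₀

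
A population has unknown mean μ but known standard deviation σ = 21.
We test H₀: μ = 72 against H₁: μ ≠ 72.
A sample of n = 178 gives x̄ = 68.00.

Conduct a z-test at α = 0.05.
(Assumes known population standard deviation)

Standard error: SE = σ/√n = 21/√178 = 1.5740
z-statistic: z = (x̄ - μ₀)/SE = (68.00 - 72)/1.5740 = -2.5413
Critical value: ±1.960
p-value = 0.0110
Decision: reject H₀

Answer: z = -2.5413, reject H₀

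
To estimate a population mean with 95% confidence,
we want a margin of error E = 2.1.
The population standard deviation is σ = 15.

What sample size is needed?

Answer: n = 196

Derivation:
z_0.025 = 1.960
n = (z×σ/E)² = (1.960×15/2.1)²
n = 196.0000
Already a whole number: n = 196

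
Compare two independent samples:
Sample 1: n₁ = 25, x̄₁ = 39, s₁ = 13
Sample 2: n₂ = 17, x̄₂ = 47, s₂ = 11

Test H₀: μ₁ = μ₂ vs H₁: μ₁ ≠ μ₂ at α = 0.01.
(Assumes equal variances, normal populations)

Pooled variance: s²_p = [24×13² + 16×11²]/(40) = 149.8000
s_p = 12.2393
SE = s_p×√(1/n₁ + 1/n₂) = 12.2393×√(1/25 + 1/17) = 3.8476
t = (x̄₁ - x̄₂)/SE = (39 - 47)/3.8476 = -2.0792
df = 40, t-critical = ±2.704
Decision: fail to reject H₀

Answer: t = -2.0792, fail to reject H₀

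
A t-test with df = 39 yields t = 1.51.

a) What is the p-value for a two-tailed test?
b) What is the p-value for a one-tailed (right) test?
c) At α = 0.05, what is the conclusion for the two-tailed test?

Answer: a) 0.1391, b) 0.0696, c) fail to reject H₀

Derivation:
Using t-distribution with df = 39:
a) Two-tailed: p = 2×P(T > 1.51) = 0.1391
b) One-tailed: p = P(T > 1.51) = 0.0696
c) 0.1391 ≥ 0.05, fail to reject H₀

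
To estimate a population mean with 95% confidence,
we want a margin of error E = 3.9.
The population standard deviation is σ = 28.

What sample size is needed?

z_0.025 = 1.960
n = (z×σ/E)² = (1.960×28/3.9)²
n = 198.0154
Round up: n = 199

Answer: n = 199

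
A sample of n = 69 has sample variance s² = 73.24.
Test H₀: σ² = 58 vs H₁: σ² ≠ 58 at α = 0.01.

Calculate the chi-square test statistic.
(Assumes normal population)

df = n - 1 = 68
χ² = (n-1)s²/σ₀² = 68×73.24/58 = 85.8676
Critical values: χ²_{0.995,68} = 41.713, χ²_{0.005,68} = 101.776
Rejection region: χ² < 41.713 or χ² > 101.776
Decision: fail to reject H₀

Answer: χ² = 85.8676, fail to reject H₀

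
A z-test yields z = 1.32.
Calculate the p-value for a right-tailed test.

Answer: p-value ≈ 0.0934

Derivation:
For z = 1.32:
p = P(Z > 1.32) = 1 - Φ(1.32) = 0.0934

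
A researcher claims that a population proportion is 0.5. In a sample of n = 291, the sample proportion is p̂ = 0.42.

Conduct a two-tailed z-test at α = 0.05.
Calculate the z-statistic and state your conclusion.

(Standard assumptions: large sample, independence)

Answer: z = -2.7294, reject H₀

Derivation:
H₀: p = 0.5, H₁: p ≠ 0.5
Standard error: SE = √(p₀(1-p₀)/n) = √(0.5×0.5/291) = 0.029311
z-statistic: z = (p̂ - p₀)/SE = (0.42 - 0.5)/0.029311 = -2.7294
Critical value: z_0.025 = ±1.960
p-value = 0.0063
Decision: reject H₀ at α = 0.05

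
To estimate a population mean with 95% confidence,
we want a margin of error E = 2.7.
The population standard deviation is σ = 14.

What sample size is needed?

z_0.025 = 1.960
n = (z×σ/E)² = (1.960×14/2.7)²
n = 103.2858
Round up: n = 104

Answer: n = 104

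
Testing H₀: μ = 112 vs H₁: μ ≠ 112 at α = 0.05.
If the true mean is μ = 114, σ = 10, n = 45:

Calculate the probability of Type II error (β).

SE = σ/√n = 10/√45 = 1.4907
Critical values: μ₀ ± z_0.025×SE = 112 ± 1.960×1.4907
Acceptance region: (109.0782, 114.9218)
Under H₁ (μ = 114): z_high = (114.9218 - 114)/1.4907 = 0.6184, z_low = (109.0782 - 114)/1.4907 = -3.3017
β = P(not reject | H₁) = Φ(0.6184) - Φ(-3.3017) ≈ 0.7314

Answer: β ≈ 0.7314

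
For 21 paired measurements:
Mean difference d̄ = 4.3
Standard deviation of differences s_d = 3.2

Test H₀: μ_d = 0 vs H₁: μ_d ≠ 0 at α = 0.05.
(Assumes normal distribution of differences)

Answer: t = 6.1578, reject H₀

Derivation:
df = n - 1 = 20
SE = s_d/√n = 3.2/√21 = 0.6983
t = d̄/SE = 4.3/0.6983 = 6.1578
Critical value: t_{0.025,20} = ±2.086
p-value < 0.0001
Decision: reject H₀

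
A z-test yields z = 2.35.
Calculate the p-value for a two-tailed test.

For z = 2.35:
p = 2×P(Z > |2.35|) = 2×(1 - Φ(2.35)) = 0.0188

Answer: p-value ≈ 0.0188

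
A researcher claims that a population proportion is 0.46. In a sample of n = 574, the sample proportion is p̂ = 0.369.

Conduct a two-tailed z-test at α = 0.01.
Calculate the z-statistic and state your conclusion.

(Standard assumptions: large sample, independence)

Answer: z = -4.3744, reject H₀

Derivation:
H₀: p = 0.46, H₁: p ≠ 0.46
Standard error: SE = √(p₀(1-p₀)/n) = √(0.46×0.54/574) = 0.020803
z-statistic: z = (p̂ - p₀)/SE = (0.369 - 0.46)/0.020803 = -4.3744
Critical value: z_0.005 = ±2.576
p-value < 0.0001
Decision: reject H₀ at α = 0.01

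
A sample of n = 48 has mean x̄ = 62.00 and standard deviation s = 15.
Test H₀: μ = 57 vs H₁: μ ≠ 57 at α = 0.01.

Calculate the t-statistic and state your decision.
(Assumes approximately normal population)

Answer: t = 2.3094, fail to reject H₀

Derivation:
df = n - 1 = 47
SE = s/√n = 15/√48 = 2.1651
t = (x̄ - μ₀)/SE = (62.00 - 57)/2.1651 = 2.3094
Critical value: t_{0.005,47} = ±2.685
p-value ≈ 0.0254
Decision: fail to reject H₀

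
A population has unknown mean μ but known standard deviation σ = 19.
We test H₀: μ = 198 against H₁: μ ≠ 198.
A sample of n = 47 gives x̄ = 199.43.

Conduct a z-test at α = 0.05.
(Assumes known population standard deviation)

Standard error: SE = σ/√n = 19/√47 = 2.7714
z-statistic: z = (x̄ - μ₀)/SE = (199.43 - 198)/2.7714 = 0.5160
Critical value: ±1.960
p-value = 0.6059
Decision: fail to reject H₀

Answer: z = 0.5160, fail to reject H₀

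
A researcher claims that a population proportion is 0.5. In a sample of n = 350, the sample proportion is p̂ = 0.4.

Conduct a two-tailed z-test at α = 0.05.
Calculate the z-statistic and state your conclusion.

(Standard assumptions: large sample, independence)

Answer: z = -3.7417, reject H₀

Derivation:
H₀: p = 0.5, H₁: p ≠ 0.5
Standard error: SE = √(p₀(1-p₀)/n) = √(0.5×0.5/350) = 0.026726
z-statistic: z = (p̂ - p₀)/SE = (0.4 - 0.5)/0.026726 = -3.7417
Critical value: z_0.025 = ±1.960
p-value = 0.0002
Decision: reject H₀ at α = 0.05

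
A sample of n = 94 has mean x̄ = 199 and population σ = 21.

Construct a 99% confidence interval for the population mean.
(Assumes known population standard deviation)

Answer: (193.4204, 204.5796)

Derivation:
Confidence level: 99%, α = 0.01
z_0.005 = 2.576
SE = σ/√n = 21/√94 = 2.1660
Margin of error = 2.576 × 2.1660 = 5.5796
CI: x̄ ± margin = 199 ± 5.5796
CI: (193.4204, 204.5796)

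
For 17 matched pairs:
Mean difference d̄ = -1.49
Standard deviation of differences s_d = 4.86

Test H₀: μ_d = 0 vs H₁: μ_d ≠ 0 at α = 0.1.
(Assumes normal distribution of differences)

df = n - 1 = 16
SE = s_d/√n = 4.86/√17 = 1.1787
t = d̄/SE = -1.49/1.1787 = -1.2641
Critical value: t_{0.05,16} = ±1.746
p-value ≈ 0.2243
Decision: fail to reject H₀

Answer: t = -1.2641, fail to reject H₀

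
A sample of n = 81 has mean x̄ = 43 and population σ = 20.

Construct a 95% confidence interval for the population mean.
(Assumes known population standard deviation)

Answer: (38.6445, 47.3555)

Derivation:
Confidence level: 95%, α = 0.05
z_0.025 = 1.960
SE = σ/√n = 20/√81 = 2.2222
Margin of error = 1.960 × 2.2222 = 4.3555
CI: x̄ ± margin = 43 ± 4.3555
CI: (38.6445, 47.3555)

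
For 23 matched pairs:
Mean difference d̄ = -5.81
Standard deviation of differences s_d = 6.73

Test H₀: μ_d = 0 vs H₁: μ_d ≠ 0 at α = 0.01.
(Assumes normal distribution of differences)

df = n - 1 = 22
SE = s_d/√n = 6.73/√23 = 1.4033
t = d̄/SE = -5.81/1.4033 = -4.1402
Critical value: t_{0.005,22} = ±2.819
p-value ≈ 0.0004
Decision: reject H₀

Answer: t = -4.1402, reject H₀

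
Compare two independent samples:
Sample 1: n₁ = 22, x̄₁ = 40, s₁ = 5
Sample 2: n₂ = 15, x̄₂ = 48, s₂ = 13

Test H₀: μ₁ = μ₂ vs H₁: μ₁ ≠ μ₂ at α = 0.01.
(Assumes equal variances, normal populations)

Answer: t = -2.6288, fail to reject H₀

Derivation:
Pooled variance: s²_p = [21×5² + 14×13²]/(35) = 82.6000
s_p = 9.0885
SE = s_p×√(1/n₁ + 1/n₂) = 9.0885×√(1/22 + 1/15) = 3.0432
t = (x̄₁ - x̄₂)/SE = (40 - 48)/3.0432 = -2.6288
df = 35, t-critical = ±2.724
Decision: fail to reject H₀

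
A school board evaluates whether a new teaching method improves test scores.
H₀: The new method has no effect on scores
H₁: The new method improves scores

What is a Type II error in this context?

Answer: Failing to adopt an effective teaching method

Derivation:
Type I error (α): Rejecting H₀ when H₀ is true
Type II error (β): Failing to reject H₀ when H₁ is true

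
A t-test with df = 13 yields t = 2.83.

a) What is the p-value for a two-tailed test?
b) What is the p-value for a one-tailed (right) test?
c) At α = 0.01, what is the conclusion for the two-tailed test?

Using t-distribution with df = 13:
a) Two-tailed: p = 2×P(T > 2.83) = 0.0142
b) One-tailed: p = P(T > 2.83) = 0.0071
c) 0.0142 ≥ 0.01, fail to reject H₀

Answer: a) 0.0142, b) 0.0071, c) fail to reject H₀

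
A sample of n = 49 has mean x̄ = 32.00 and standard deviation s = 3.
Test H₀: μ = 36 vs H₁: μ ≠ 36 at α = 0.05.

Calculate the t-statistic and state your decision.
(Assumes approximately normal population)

Answer: t = -9.3327, reject H₀

Derivation:
df = n - 1 = 48
SE = s/√n = 3/√49 = 0.4286
t = (x̄ - μ₀)/SE = (32.00 - 36)/0.4286 = -9.3327
Critical value: t_{0.025,48} = ±2.011
p-value < 0.0001
Decision: reject H₀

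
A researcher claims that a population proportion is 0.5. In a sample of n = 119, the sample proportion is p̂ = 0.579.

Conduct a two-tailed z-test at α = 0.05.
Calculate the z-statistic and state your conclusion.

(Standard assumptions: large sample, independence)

Answer: z = 1.7236, fail to reject H₀

Derivation:
H₀: p = 0.5, H₁: p ≠ 0.5
Standard error: SE = √(p₀(1-p₀)/n) = √(0.5×0.5/119) = 0.045835
z-statistic: z = (p̂ - p₀)/SE = (0.579 - 0.5)/0.045835 = 1.7236
Critical value: z_0.025 = ±1.960
p-value = 0.0848
Decision: fail to reject H₀ at α = 0.05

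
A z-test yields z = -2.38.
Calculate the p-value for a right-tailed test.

For z = -2.38:
p = P(Z > -2.38) = 1 - Φ(-2.38) = 0.9913

Answer: p-value ≈ 0.9913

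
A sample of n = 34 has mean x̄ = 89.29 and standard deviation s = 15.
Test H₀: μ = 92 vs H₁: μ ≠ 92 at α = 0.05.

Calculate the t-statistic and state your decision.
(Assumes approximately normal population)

df = n - 1 = 33
SE = s/√n = 15/√34 = 2.5725
t = (x̄ - μ₀)/SE = (89.29 - 92)/2.5725 = -1.0534
Critical value: t_{0.025,33} = ±2.035
p-value ≈ 0.2998
Decision: fail to reject H₀

Answer: t = -1.0534, fail to reject H₀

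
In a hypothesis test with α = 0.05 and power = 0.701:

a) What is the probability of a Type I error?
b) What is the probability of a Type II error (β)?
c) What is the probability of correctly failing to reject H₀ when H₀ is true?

a) Type I error probability = α = 0.05
b) Power = P(reject H₀ | H₁ true) = 1 - β = 0.701, so Type II error probability = β = 1 - Power = 0.299
c) P(fail to reject H₀ | H₀ true) = 1 - α = 0.95

Answer: a) 0.05, b) 0.299, c) 0.95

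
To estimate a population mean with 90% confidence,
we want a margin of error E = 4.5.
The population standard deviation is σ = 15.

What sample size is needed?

z_0.05 = 1.645
n = (z×σ/E)² = (1.645×15/4.5)²
n = 30.0669
Round up: n = 31

Answer: n = 31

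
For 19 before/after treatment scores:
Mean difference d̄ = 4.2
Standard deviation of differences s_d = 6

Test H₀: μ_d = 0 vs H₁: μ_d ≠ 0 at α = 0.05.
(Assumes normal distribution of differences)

df = n - 1 = 18
SE = s_d/√n = 6/√19 = 1.3765
t = d̄/SE = 4.2/1.3765 = 3.0512
Critical value: t_{0.025,18} = ±2.101
p-value ≈ 0.0069
Decision: reject H₀

Answer: t = 3.0512, reject H₀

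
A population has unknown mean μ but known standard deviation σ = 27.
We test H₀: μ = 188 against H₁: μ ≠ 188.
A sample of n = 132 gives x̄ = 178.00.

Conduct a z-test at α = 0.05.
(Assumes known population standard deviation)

Standard error: SE = σ/√n = 27/√132 = 2.3500
z-statistic: z = (x̄ - μ₀)/SE = (178.00 - 188)/2.3500 = -4.2553
Critical value: ±1.960
p-value < 0.0001
Decision: reject H₀

Answer: z = -4.2553, reject H₀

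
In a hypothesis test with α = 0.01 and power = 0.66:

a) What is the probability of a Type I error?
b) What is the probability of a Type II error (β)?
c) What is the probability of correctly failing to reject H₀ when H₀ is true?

a) Type I error probability = α = 0.01
b) Power = P(reject H₀ | H₁ true) = 1 - β = 0.66, so Type II error probability = β = 1 - Power = 0.34
c) P(fail to reject H₀ | H₀ true) = 1 - α = 0.99

Answer: a) 0.01, b) 0.34, c) 0.99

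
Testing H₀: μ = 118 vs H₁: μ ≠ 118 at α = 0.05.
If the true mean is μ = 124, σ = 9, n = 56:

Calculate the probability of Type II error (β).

SE = σ/√n = 9/√56 = 1.2027
Critical values: μ₀ ± z_0.025×SE = 118 ± 1.960×1.2027
Acceptance region: (115.6427, 120.3573)
Under H₁ (μ = 124): z_high = (120.3573 - 124)/1.2027 = -3.0288, z_low = (115.6427 - 124)/1.2027 = -6.9488
β = P(not reject | H₁) = Φ(-3.0288) - Φ(-6.9488) ≈ 0.0012

Answer: β ≈ 0.0012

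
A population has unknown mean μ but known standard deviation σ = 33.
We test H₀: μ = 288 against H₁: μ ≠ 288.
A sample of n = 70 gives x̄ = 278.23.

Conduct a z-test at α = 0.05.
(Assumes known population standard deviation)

Standard error: SE = σ/√n = 33/√70 = 3.9443
z-statistic: z = (x̄ - μ₀)/SE = (278.23 - 288)/3.9443 = -2.4770
Critical value: ±1.960
p-value = 0.0132
Decision: reject H₀

Answer: z = -2.4770, reject H₀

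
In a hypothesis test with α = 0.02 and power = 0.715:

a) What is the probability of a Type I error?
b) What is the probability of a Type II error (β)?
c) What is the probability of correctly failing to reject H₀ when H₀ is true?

Answer: a) 0.02, b) 0.285, c) 0.98

Derivation:
a) Type I error probability = α = 0.02
b) Power = P(reject H₀ | H₁ true) = 1 - β = 0.715, so Type II error probability = β = 1 - Power = 0.285
c) P(fail to reject H₀ | H₀ true) = 1 - α = 0.98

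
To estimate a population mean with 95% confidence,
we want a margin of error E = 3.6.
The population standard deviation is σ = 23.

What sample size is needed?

Answer: n = 157

Derivation:
z_0.025 = 1.960
n = (z×σ/E)² = (1.960×23/3.6)²
n = 156.8060
Round up: n = 157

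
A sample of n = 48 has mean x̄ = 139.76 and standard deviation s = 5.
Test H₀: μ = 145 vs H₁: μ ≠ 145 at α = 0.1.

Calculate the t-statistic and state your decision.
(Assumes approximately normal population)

Answer: t = -7.2606, reject H₀

Derivation:
df = n - 1 = 47
SE = s/√n = 5/√48 = 0.7217
t = (x̄ - μ₀)/SE = (139.76 - 145)/0.7217 = -7.2606
Critical value: t_{0.05,47} = ±1.678
p-value < 0.0001
Decision: reject H₀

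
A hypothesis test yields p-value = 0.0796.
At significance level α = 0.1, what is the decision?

Compare p-value to α:
0.0796 < 0.1
Decision: reject H₀

Answer: reject H₀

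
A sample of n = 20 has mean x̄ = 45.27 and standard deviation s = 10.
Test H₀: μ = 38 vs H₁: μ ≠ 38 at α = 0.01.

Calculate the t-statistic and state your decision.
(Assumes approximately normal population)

df = n - 1 = 19
SE = s/√n = 10/√20 = 2.2361
t = (x̄ - μ₀)/SE = (45.27 - 38)/2.2361 = 3.2512
Critical value: t_{0.005,19} = ±2.861
p-value ≈ 0.0042
Decision: reject H₀

Answer: t = 3.2512, reject H₀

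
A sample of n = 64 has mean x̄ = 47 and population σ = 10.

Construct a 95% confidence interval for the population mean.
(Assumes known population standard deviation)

Answer: (44.5500, 49.4500)

Derivation:
Confidence level: 95%, α = 0.05
z_0.025 = 1.960
SE = σ/√n = 10/√64 = 1.2500
Margin of error = 1.960 × 1.2500 = 2.4500
CI: x̄ ± margin = 47 ± 2.4500
CI: (44.5500, 49.4500)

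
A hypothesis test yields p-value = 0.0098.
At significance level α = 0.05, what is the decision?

Compare p-value to α:
0.0098 < 0.05
Decision: reject H₀

Answer: reject H₀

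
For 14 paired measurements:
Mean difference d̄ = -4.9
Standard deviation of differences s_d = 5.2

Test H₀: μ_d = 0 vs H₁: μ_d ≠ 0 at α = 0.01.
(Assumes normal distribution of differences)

df = n - 1 = 13
SE = s_d/√n = 5.2/√14 = 1.3898
t = d̄/SE = -4.9/1.3898 = -3.5257
Critical value: t_{0.005,13} = ±3.012
p-value ≈ 0.0037
Decision: reject H₀

Answer: t = -3.5257, reject H₀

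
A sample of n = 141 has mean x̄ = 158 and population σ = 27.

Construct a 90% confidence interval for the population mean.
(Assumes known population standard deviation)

Confidence level: 90%, α = 0.1
z_0.05 = 1.645
SE = σ/√n = 27/√141 = 2.2738
Margin of error = 1.645 × 2.2738 = 3.7404
CI: x̄ ± margin = 158 ± 3.7404
CI: (154.2596, 161.7404)

Answer: (154.2596, 161.7404)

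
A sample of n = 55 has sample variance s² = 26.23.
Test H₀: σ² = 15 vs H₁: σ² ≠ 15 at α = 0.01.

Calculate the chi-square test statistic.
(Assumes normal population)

Answer: χ² = 94.4280, reject H₀

Derivation:
df = n - 1 = 54
χ² = (n-1)s²/σ₀² = 54×26.23/15 = 94.4280
Critical values: χ²_{0.995,54} = 30.981, χ²_{0.005,54} = 84.502
Rejection region: χ² < 30.981 or χ² > 84.502
Decision: reject H₀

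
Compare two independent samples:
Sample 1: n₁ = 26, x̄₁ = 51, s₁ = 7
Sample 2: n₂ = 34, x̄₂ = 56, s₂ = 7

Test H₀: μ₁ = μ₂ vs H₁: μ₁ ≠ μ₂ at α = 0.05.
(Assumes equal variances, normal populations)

Pooled variance: s²_p = [25×7² + 33×7²]/(58) = 49.0000
s_p = 7.0000
SE = s_p×√(1/n₁ + 1/n₂) = 7.0000×√(1/26 + 1/34) = 1.8237
t = (x̄₁ - x̄₂)/SE = (51 - 56)/1.8237 = -2.7417
df = 58, t-critical = ±2.002
Decision: reject H₀

Answer: t = -2.7417, reject H₀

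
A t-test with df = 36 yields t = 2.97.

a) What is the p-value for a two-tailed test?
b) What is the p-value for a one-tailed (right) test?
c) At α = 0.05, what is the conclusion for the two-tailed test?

Using t-distribution with df = 36:
a) Two-tailed: p = 2×P(T > 2.97) = 0.0053
b) One-tailed: p = P(T > 2.97) = 0.0026
c) 0.0053 < 0.05, reject H₀

Answer: a) 0.0053, b) 0.0026, c) reject H₀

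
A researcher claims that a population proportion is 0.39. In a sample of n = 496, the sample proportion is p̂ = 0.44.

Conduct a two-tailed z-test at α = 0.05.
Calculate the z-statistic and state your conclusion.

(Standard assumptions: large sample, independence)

H₀: p = 0.39, H₁: p ≠ 0.39
Standard error: SE = √(p₀(1-p₀)/n) = √(0.39×0.61/496) = 0.021901
z-statistic: z = (p̂ - p₀)/SE = (0.44 - 0.39)/0.021901 = 2.2830
Critical value: z_0.025 = ±1.960
p-value = 0.0224
Decision: reject H₀ at α = 0.05

Answer: z = 2.2830, reject H₀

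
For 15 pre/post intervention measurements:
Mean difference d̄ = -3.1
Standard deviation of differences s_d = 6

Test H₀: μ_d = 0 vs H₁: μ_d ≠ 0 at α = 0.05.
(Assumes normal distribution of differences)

df = n - 1 = 14
SE = s_d/√n = 6/√15 = 1.5492
t = d̄/SE = -3.1/1.5492 = -2.0010
Critical value: t_{0.025,14} = ±2.145
p-value ≈ 0.0652
Decision: fail to reject H₀

Answer: t = -2.0010, fail to reject H₀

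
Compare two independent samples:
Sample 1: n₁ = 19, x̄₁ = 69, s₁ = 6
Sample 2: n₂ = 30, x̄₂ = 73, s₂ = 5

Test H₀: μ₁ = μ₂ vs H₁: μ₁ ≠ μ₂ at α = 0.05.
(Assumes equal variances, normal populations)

Pooled variance: s²_p = [18×6² + 29×5²]/(47) = 29.2128
s_p = 5.4049
SE = s_p×√(1/n₁ + 1/n₂) = 5.4049×√(1/19 + 1/30) = 1.5847
t = (x̄₁ - x̄₂)/SE = (69 - 73)/1.5847 = -2.5241
df = 47, t-critical = ±2.012
Decision: reject H₀

Answer: t = -2.5241, reject H₀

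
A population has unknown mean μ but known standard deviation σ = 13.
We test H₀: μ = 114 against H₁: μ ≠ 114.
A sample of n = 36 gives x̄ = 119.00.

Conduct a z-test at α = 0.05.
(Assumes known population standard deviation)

Standard error: SE = σ/√n = 13/√36 = 2.1667
z-statistic: z = (x̄ - μ₀)/SE = (119.00 - 114)/2.1667 = 2.3077
Critical value: ±1.960
p-value = 0.0210
Decision: reject H₀

Answer: z = 2.3077, reject H₀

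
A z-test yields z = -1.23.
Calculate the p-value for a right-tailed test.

Answer: p-value ≈ 0.8907

Derivation:
For z = -1.23:
p = P(Z > -1.23) = 1 - Φ(-1.23) = 0.8907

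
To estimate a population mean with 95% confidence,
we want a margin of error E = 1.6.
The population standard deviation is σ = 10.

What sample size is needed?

Answer: n = 151

Derivation:
z_0.025 = 1.960
n = (z×σ/E)² = (1.960×10/1.6)²
n = 150.0625
Round up: n = 151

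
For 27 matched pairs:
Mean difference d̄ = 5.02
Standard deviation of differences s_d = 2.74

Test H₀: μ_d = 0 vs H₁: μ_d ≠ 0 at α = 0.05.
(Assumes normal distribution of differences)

df = n - 1 = 26
SE = s_d/√n = 2.74/√27 = 0.5273
t = d̄/SE = 5.02/0.5273 = 9.5202
Critical value: t_{0.025,26} = ±2.056
p-value < 0.0001
Decision: reject H₀

Answer: t = 9.5202, reject H₀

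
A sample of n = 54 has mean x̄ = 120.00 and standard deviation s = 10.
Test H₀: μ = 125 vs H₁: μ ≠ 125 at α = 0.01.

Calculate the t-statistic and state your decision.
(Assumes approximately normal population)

Answer: t = -3.6743, reject H₀

Derivation:
df = n - 1 = 53
SE = s/√n = 10/√54 = 1.3608
t = (x̄ - μ₀)/SE = (120.00 - 125)/1.3608 = -3.6743
Critical value: t_{0.005,53} = ±2.672
p-value ≈ 0.0006
Decision: reject H₀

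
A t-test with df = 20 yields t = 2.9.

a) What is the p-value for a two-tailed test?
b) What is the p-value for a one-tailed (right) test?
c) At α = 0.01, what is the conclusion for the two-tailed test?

Using t-distribution with df = 20:
a) Two-tailed: p = 2×P(T > 2.9) = 0.0089
b) One-tailed: p = P(T > 2.9) = 0.0044
c) 0.0089 < 0.01, reject H₀

Answer: a) 0.0089, b) 0.0044, c) reject H₀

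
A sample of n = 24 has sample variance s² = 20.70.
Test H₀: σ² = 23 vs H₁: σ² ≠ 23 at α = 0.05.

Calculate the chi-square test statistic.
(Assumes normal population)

df = n - 1 = 23
χ² = (n-1)s²/σ₀² = 23×20.70/23 = 20.7000
Critical values: χ²_{0.975,23} = 11.689, χ²_{0.025,23} = 38.076
Rejection region: χ² < 11.689 or χ² > 38.076
Decision: fail to reject H₀

Answer: χ² = 20.7000, fail to reject H₀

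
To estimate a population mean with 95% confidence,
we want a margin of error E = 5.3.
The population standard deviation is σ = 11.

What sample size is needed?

Answer: n = 17

Derivation:
z_0.025 = 1.960
n = (z×σ/E)² = (1.960×11/5.3)²
n = 16.5480
Round up: n = 17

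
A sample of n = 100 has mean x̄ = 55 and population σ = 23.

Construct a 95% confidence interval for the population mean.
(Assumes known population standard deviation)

Confidence level: 95%, α = 0.05
z_0.025 = 1.960
SE = σ/√n = 23/√100 = 2.3000
Margin of error = 1.960 × 2.3000 = 4.5080
CI: x̄ ± margin = 55 ± 4.5080
CI: (50.4920, 59.5080)

Answer: (50.4920, 59.5080)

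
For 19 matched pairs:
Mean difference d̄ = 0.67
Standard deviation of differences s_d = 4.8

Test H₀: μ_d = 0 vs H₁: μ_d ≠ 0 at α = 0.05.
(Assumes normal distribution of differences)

Answer: t = 0.6084, fail to reject H₀

Derivation:
df = n - 1 = 18
SE = s_d/√n = 4.8/√19 = 1.1012
t = d̄/SE = 0.67/1.1012 = 0.6084
Critical value: t_{0.025,18} = ±2.101
p-value ≈ 0.5505
Decision: fail to reject H₀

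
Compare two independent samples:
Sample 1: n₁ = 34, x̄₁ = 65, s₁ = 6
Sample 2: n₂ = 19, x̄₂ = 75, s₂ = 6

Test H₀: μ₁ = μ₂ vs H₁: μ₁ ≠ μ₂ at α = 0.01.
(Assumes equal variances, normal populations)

Pooled variance: s²_p = [33×6² + 18×6²]/(51) = 36.0000
s_p = 6.0000
SE = s_p×√(1/n₁ + 1/n₂) = 6.0000×√(1/34 + 1/19) = 1.7186
t = (x̄₁ - x̄₂)/SE = (65 - 75)/1.7186 = -5.8187
df = 51, t-critical = ±2.676
Decision: reject H₀

Answer: t = -5.8187, reject H₀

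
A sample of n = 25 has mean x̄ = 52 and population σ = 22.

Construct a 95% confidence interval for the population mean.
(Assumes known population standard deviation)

Confidence level: 95%, α = 0.05
z_0.025 = 1.960
SE = σ/√n = 22/√25 = 4.4000
Margin of error = 1.960 × 4.4000 = 8.6240
CI: x̄ ± margin = 52 ± 8.6240
CI: (43.3760, 60.6240)

Answer: (43.3760, 60.6240)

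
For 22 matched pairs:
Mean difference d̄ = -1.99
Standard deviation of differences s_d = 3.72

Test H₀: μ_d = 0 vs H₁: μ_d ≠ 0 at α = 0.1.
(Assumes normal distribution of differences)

df = n - 1 = 21
SE = s_d/√n = 3.72/√22 = 0.7931
t = d̄/SE = -1.99/0.7931 = -2.5091
Critical value: t_{0.05,21} = ±1.721
p-value ≈ 0.0204
Decision: reject H₀

Answer: t = -2.5091, reject H₀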